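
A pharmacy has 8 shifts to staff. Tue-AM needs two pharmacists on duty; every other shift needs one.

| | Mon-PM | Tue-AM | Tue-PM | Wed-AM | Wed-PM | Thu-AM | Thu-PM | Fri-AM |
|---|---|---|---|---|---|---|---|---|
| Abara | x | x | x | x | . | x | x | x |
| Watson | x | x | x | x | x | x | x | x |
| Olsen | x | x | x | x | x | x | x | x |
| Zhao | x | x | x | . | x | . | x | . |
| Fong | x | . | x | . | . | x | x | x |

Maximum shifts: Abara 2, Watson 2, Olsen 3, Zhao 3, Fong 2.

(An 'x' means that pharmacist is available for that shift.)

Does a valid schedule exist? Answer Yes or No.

Yes

One valid schedule: Mon-PM→Olsen, Tue-AM→Olsen+Zhao, Tue-PM→Olsen, Wed-AM→Abara, Wed-PM→Watson, Thu-AM→Abara, Thu-PM→Zhao, Fri-AM→Watson.
Loads: Abara 2/2, Watson 2/2, Olsen 3/3, Zhao 2/3, Fong 0/2 — all within limits.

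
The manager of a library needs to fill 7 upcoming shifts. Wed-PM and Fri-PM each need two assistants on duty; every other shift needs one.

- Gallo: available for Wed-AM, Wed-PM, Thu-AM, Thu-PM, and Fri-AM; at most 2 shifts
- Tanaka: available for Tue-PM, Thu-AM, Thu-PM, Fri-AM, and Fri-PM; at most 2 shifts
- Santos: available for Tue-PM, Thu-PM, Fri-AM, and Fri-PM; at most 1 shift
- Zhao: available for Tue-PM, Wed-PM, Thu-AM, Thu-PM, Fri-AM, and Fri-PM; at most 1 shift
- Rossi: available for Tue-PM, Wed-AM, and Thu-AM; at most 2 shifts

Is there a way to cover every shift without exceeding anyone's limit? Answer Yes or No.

No

Total capacity is 2+2+1+1+2 = 8 but 9 worker-slots are needed — infeasible.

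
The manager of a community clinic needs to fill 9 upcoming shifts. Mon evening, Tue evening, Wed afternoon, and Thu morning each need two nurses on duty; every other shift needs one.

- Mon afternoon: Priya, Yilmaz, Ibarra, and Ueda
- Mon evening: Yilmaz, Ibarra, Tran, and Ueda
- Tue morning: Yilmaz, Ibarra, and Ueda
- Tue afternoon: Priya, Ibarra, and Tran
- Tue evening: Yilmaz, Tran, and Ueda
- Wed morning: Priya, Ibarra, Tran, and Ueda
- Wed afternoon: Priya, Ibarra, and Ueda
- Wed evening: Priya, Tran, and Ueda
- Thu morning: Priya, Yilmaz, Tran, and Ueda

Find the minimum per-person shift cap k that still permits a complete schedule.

3

With 5 nurses and 13 worker-slots to fill, someone must work at least ⌈13/5⌉ = 3 shifts, so k ≥ 3.
k = 3 works: Mon afternoon→Yilmaz, Mon evening→Ibarra+Tran, Tue morning→Yilmaz, Tue afternoon→Priya, Tue evening→Yilmaz+Tran, Wed morning→Ibarra, Wed afternoon→Priya+Ibarra, Wed evening→Priya, Thu morning→Tran+Ueda.
Loads: Priya 3, Yilmaz 3, Ibarra 3, Tran 3, Ueda 1 — all ≤ 3.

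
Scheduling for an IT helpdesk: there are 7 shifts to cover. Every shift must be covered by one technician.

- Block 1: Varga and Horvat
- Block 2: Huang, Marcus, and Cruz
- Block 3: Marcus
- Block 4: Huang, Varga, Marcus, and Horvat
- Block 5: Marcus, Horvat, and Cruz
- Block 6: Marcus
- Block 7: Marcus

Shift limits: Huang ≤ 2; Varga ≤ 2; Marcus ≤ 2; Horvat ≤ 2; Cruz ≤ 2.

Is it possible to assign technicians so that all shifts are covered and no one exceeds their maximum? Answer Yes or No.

Total capacity is 10 and 7 slots are needed, so capacity alone doesn't rule it out.
Shifts {Block 3, Block 6, Block 7} need 3 worker-slots in total, but the technicians available for any of those shifts (Marcus) can supply at most 2 among them. So no valid schedule exists.

No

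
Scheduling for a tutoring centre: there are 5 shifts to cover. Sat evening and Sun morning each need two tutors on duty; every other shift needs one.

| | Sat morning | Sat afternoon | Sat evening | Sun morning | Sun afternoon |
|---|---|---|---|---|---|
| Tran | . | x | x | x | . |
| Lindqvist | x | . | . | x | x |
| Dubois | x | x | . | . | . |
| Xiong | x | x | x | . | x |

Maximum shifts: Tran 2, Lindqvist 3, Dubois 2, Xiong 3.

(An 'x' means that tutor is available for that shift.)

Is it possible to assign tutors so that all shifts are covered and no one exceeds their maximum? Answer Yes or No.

Sat evening can only be covered by Tran and Xiong, so that assignment is forced.
Sun morning can only be covered by Tran and Lindqvist, so that assignment is forced.
One valid schedule: Sat morning→Lindqvist, Sat afternoon→Dubois, Sat evening→Tran+Xiong, Sun morning→Tran+Lindqvist, Sun afternoon→Lindqvist.
Loads: Tran 2/2, Lindqvist 3/3, Dubois 1/2, Xiong 1/3 — all within limits.

Yes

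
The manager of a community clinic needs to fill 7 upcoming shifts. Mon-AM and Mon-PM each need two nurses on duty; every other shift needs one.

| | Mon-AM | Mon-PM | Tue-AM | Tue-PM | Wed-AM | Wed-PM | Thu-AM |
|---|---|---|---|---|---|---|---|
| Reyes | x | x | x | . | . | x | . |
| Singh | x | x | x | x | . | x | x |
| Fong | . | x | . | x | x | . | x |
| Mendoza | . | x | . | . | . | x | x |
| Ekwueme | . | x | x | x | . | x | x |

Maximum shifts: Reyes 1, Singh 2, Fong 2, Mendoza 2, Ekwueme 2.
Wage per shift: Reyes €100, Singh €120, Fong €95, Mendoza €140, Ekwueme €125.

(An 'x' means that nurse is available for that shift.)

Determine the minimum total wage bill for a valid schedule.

€1060

Mon-AM can only be covered by Reyes and Singh, so that assignment is forced.
Wed-AM can only be covered by Fong, so that assignment is forced.
Picking the cheapest available nurse for each shift independently would cost €900, but that ignores the shift limits.
An optimal schedule: Mon-AM→Reyes+Singh, Mon-PM→Mendoza+Ekwueme, Tue-AM→Singh, Tue-PM→Fong, Wed-AM→Fong, Wed-PM→Mendoza, Thu-AM→Ekwueme.
Total: 100 + 120 + 140 + 125 + 120 + 95 + 95 + 140 + 125 = €1060.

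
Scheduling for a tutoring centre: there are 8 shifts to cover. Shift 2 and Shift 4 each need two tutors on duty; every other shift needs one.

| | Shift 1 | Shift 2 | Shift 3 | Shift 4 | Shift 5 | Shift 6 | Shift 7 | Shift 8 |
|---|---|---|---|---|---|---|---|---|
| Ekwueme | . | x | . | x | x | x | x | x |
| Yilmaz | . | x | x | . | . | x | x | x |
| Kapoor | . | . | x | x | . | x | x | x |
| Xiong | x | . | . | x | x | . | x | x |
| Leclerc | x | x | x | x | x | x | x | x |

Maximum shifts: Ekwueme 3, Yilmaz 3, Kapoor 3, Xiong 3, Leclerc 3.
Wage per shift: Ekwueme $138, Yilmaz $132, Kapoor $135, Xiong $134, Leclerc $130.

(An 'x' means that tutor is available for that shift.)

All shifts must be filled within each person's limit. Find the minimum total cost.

Picking the cheapest available tutor for each shift independently would cost $1306, but that ignores the shift limits.
An optimal schedule: Shift 1→Leclerc, Shift 2→Leclerc+Yilmaz, Shift 3→Leclerc, Shift 4→Xiong+Kapoor, Shift 5→Xiong, Shift 6→Yilmaz, Shift 7→Yilmaz, Shift 8→Xiong.
Total: 130 + 130 + 132 + 130 + 134 + 135 + 134 + 132 + 132 + 134 = $1323.

$1323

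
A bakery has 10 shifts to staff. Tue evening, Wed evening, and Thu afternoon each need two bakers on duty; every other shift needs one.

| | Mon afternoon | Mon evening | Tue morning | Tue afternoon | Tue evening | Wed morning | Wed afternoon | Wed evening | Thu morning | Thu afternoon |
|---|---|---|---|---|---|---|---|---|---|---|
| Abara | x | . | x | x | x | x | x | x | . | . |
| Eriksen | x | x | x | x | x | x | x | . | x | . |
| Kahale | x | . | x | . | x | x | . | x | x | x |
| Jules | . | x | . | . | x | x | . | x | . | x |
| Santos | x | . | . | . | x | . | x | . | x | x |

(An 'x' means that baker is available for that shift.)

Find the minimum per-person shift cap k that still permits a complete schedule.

3

With 5 bakers and 13 worker-slots to fill, someone must work at least ⌈13/5⌉ = 3 shifts, so k ≥ 3.
k = 3 works: Mon afternoon→Eriksen, Mon evening→Eriksen, Tue morning→Abara, Tue afternoon→Abara, Tue evening→Jules+Santos, Wed morning→Kahale, Wed afternoon→Abara, Wed evening→Kahale+Jules, Thu morning→Eriksen, Thu afternoon→Kahale+Jules.
Loads: Abara 3, Eriksen 3, Kahale 3, Jules 3, Santos 1 — all ≤ 3.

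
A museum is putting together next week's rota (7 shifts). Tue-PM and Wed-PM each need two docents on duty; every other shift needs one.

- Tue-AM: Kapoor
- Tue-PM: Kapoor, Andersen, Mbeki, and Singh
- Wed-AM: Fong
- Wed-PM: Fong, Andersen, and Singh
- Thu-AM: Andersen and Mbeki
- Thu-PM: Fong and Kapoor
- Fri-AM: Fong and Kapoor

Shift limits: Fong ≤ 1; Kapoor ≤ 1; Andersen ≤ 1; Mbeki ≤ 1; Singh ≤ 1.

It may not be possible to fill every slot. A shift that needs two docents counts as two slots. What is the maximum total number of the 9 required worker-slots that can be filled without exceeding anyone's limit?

Total capacity across all docents is 1+1+1+1+1 = 5, and 9 slots are needed, so at most 5 can be filled.
An assignment achieving 5: Tue-AM→Kapoor, Tue-PM→Mbeki, Wed-AM→Fong, Wed-PM→Singh, Thu-AM→Andersen.
Loads: Fong 1/1, Kapoor 1/1, Andersen 1/1, Mbeki 1/1, Singh 1/1.

5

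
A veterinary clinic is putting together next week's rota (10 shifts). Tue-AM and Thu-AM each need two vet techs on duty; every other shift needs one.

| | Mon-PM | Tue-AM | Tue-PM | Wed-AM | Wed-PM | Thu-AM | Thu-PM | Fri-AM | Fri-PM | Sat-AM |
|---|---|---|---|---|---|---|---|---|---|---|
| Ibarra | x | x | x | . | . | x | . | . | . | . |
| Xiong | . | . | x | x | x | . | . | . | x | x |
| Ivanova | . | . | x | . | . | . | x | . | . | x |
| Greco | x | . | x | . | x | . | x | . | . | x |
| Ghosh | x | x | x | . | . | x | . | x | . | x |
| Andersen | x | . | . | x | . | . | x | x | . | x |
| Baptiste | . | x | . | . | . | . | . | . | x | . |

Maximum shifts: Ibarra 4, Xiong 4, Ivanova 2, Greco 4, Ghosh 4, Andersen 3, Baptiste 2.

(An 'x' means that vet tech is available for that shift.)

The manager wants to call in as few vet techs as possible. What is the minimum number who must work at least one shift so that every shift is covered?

4

12 slots to fill and no one can take more than 4, so at least ⌈12/4⌉ = 3 vet techs are needed.
Shifts {Thu-AM, Thu-PM, Fri-PM} need 4 slots, but among the vet techs available for them (Ibarra, Xiong, Ivanova, Greco, Ghosh, Andersen, and Baptiste) any 3 together supply at most 3. So 3 vet techs are not enough.
Ibarra, Xiong, Ivanova, and Ghosh alone can cover everything: Mon-PM→Ibarra, Tue-AM→Ibarra+Ghosh, Tue-PM→Ibarra, Wed-AM→Xiong, Wed-PM→Xiong, Thu-AM→Ibarra+Ghosh, Thu-PM→Ivanova, Fri-AM→Ghosh, Fri-PM→Xiong, Sat-AM→Xiong.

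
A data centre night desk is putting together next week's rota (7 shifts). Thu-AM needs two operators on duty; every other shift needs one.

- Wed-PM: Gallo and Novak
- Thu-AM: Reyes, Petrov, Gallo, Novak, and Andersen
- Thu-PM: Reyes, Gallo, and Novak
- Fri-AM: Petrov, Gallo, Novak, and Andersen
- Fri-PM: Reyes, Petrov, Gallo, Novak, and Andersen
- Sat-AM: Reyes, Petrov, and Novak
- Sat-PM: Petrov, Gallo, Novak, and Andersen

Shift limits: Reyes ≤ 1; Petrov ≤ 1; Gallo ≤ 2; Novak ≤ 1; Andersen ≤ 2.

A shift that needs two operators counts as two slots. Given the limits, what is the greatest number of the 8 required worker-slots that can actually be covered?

7

Total capacity across all operators is 1+1+2+1+2 = 7, and 8 slots are needed, so at most 7 can be filled.
An assignment achieving 7: Wed-PM→Gallo, Thu-AM→Andersen, Thu-PM→Reyes, Fri-AM→Gallo, Fri-PM→Andersen, Sat-AM→Petrov, Sat-PM→Novak.
Loads: Reyes 1/1, Petrov 1/1, Gallo 2/2, Novak 1/1, Andersen 2/2.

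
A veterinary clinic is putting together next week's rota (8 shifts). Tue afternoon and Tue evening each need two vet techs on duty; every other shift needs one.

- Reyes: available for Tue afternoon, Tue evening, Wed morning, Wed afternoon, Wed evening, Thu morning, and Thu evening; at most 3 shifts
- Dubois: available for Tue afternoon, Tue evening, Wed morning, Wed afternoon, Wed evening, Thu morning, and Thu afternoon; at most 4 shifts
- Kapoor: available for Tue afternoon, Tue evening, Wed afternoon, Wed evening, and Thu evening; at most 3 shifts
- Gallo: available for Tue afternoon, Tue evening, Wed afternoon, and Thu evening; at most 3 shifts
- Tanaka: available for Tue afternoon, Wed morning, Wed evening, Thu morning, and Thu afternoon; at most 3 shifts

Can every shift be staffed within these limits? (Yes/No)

One valid schedule: Tue afternoon→Kapoor+Gallo, Tue evening→Dubois+Kapoor, Wed morning→Reyes, Wed afternoon→Dubois, Wed evening→Dubois, Thu morning→Reyes, Thu afternoon→Dubois, Thu evening→Reyes.
Loads: Reyes 3/3, Dubois 4/4, Kapoor 2/3, Gallo 1/3, Tanaka 0/3 — all within limits.

Yes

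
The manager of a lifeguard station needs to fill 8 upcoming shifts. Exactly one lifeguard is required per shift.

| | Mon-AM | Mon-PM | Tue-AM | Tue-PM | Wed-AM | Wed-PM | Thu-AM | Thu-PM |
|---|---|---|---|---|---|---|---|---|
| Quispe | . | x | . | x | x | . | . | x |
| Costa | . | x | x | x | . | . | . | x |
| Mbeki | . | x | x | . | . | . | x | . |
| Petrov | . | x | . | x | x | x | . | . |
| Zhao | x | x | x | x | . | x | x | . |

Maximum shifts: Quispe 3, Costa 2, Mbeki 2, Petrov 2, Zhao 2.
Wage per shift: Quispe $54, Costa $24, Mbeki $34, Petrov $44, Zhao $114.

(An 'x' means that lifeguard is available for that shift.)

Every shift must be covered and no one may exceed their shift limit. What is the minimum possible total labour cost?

$372

Mon-AM can only be covered by Zhao, so that assignment is forced.
Picking the cheapest available lifeguard for each shift independently would cost $332, but that ignores the shift limits.
An optimal schedule: Mon-AM→Zhao, Mon-PM→Mbeki, Tue-AM→Costa, Tue-PM→Quispe, Wed-AM→Petrov, Wed-PM→Petrov, Thu-AM→Mbeki, Thu-PM→Costa.
Total: 114 + 34 + 24 + 54 + 44 + 44 + 34 + 24 = $372.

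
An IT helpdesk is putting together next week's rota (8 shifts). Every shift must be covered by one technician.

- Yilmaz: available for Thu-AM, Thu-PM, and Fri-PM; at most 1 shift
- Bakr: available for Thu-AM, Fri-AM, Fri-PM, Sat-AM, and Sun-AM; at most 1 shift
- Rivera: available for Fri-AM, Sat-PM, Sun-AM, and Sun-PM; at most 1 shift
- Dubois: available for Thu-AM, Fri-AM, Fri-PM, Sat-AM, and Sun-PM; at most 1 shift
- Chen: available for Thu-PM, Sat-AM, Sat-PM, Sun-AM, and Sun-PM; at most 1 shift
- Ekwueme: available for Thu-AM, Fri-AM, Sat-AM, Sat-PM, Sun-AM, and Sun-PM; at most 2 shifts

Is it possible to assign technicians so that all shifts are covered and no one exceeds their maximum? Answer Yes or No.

No

Total capacity is 1+1+1+1+1+2 = 7 but 8 worker-slots are needed — infeasible.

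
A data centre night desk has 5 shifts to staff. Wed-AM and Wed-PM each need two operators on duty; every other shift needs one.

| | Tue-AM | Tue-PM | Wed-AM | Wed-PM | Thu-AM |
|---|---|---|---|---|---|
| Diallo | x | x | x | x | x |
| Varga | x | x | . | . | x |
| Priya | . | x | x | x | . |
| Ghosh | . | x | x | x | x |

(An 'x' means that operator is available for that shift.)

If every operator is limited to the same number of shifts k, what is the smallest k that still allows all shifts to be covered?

With 4 operators and 7 worker-slots to fill, someone must work at least ⌈7/4⌉ = 2 shifts, so k ≥ 2.
k = 2 works: Tue-AM→Diallo, Tue-PM→Varga, Wed-AM→Diallo+Priya, Wed-PM→Priya+Ghosh, Thu-AM→Varga.
Loads: Diallo 2, Varga 2, Priya 2, Ghosh 1 — all ≤ 2.

2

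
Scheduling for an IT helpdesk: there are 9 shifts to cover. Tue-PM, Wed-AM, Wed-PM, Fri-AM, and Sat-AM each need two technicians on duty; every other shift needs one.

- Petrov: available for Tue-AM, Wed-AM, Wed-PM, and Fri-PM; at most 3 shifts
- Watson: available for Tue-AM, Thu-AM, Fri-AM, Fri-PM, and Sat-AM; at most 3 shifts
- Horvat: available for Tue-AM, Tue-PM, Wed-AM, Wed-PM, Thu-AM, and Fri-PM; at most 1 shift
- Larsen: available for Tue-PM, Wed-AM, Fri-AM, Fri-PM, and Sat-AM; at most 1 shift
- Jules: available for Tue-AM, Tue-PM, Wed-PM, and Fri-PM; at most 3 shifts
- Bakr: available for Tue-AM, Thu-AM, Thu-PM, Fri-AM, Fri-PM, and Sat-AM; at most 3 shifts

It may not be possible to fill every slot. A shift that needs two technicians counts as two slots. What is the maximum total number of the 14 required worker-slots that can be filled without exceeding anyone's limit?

14

Total capacity across all technicians is 3+3+1+1+3+3 = 14, and 14 slots are needed, so at most 14 can be filled.
An assignment achieving 14: Tue-AM→Petrov, Tue-PM→Horvat+Jules, Wed-AM→Petrov+Larsen, Wed-PM→Petrov+Jules, Thu-AM→Watson, Thu-PM→Bakr, Fri-AM→Watson+Bakr, Fri-PM→Jules, Sat-AM→Watson+Bakr.
Loads: Petrov 3/3, Watson 3/3, Horvat 1/1, Larsen 1/1, Jules 3/3, Bakr 3/3.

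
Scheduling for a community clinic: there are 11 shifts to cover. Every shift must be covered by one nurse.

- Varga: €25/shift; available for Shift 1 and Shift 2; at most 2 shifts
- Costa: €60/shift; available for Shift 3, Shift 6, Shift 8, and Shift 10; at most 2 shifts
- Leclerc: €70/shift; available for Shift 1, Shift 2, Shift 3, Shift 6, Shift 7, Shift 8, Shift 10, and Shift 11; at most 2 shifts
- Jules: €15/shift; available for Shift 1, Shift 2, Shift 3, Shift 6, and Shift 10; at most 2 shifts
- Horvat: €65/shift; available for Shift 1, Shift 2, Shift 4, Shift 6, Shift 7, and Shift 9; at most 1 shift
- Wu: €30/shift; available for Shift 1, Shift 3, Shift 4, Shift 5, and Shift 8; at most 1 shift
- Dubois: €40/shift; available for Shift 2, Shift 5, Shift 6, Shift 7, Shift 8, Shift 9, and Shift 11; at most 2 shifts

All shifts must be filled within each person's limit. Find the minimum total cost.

Picking the cheapest available nurse for each shift independently would cost €285, but that ignores the shift limits.
An optimal schedule: Shift 1→Varga, Shift 2→Varga, Shift 3→Jules, Shift 4→Wu, Shift 5→Dubois, Shift 6→Costa, Shift 7→Horvat, Shift 8→Costa, Shift 9→Dubois, Shift 10→Jules, Shift 11→Leclerc.
Total: 25 + 25 + 15 + 30 + 40 + 60 + 65 + 60 + 40 + 15 + 70 = €445.

€445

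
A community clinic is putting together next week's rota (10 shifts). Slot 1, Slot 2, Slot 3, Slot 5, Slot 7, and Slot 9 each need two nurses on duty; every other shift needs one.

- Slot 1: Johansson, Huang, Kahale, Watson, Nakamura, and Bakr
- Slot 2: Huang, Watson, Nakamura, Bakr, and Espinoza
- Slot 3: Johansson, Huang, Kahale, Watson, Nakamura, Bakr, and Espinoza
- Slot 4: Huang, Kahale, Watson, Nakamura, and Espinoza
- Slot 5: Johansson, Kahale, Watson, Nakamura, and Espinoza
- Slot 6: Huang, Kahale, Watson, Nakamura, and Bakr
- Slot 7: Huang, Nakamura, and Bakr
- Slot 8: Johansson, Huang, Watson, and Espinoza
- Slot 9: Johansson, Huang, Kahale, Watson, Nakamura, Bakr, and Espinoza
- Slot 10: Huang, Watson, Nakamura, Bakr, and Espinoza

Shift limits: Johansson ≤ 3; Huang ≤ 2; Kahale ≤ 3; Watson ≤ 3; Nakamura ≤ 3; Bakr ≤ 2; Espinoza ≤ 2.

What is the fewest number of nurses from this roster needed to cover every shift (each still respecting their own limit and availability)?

16 slots to fill and no one can take more than 3, so at least ⌈16/3⌉ = 6 nurses are needed.
Johansson, Huang, Kahale, Watson, Nakamura, and Bakr alone can cover everything: Slot 1→Johansson+Kahale, Slot 2→Watson+Nakamura, Slot 3→Watson+Bakr, Slot 4→Huang, Slot 5→Johansson+Kahale, Slot 6→Kahale, Slot 7→Huang+Nakamura, Slot 8→Johansson, Slot 9→Nakamura+Bakr, Slot 10→Watson.

6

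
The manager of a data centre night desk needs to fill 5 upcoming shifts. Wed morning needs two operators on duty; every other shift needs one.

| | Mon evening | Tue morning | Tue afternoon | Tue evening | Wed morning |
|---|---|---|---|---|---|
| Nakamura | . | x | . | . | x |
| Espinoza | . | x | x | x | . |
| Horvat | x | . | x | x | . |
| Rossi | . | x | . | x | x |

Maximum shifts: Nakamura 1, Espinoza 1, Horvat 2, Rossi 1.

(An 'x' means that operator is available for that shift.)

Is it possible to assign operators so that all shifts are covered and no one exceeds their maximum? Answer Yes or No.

No

Shifts {Mon evening, Tue morning, Tue afternoon, Tue evening, Wed morning} need 6 worker-slots in total, but the operators available for any of those shifts (Nakamura, Espinoza, Horvat, and Rossi) can supply at most 5 among them. So no valid schedule exists.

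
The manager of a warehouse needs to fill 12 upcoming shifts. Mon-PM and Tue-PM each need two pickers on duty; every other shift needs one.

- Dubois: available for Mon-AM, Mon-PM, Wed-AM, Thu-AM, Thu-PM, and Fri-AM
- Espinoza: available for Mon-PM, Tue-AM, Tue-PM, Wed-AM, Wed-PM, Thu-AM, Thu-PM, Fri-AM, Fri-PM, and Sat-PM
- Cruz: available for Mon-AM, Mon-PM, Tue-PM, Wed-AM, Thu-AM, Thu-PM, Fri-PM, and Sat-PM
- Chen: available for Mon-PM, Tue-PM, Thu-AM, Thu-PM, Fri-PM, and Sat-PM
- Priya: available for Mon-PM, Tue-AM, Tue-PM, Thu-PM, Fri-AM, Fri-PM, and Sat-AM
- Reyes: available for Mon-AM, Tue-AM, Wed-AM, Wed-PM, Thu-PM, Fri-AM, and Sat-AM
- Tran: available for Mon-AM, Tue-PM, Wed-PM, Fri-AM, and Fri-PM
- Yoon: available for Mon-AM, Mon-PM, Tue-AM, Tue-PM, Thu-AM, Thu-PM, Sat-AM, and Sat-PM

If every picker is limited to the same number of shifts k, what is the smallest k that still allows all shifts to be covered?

2

With 8 pickers and 14 worker-slots to fill, someone must work at least ⌈14/8⌉ = 2 shifts, so k ≥ 2.
k = 2 works: Mon-AM→Dubois, Mon-PM→Chen+Yoon, Tue-AM→Espinoza, Tue-PM→Tran+Yoon, Wed-AM→Dubois, Wed-PM→Espinoza, Thu-AM→Cruz, Thu-PM→Reyes, Fri-AM→Priya, Fri-PM→Chen, Sat-AM→Priya, Sat-PM→Cruz.
Loads: Dubois 2, Espinoza 2, Cruz 2, Chen 2, Priya 2, Reyes 1, Tran 1, Yoon 2 — all ≤ 2.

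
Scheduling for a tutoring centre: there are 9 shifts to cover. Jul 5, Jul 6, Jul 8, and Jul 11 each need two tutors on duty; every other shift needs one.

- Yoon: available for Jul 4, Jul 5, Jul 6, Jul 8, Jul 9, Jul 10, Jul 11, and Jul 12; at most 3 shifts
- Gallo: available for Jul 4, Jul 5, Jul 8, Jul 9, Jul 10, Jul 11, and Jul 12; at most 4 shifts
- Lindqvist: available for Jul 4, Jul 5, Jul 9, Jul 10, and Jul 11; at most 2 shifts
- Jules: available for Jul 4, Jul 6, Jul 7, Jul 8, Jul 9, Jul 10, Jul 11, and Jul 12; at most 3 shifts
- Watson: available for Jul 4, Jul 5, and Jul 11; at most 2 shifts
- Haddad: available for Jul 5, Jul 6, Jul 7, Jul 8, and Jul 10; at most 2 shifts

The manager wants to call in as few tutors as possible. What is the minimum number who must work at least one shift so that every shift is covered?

13 slots to fill and no one can take more than 4, so at least ⌈13/4⌉ = 4 tutors are needed.
Any 4 tutors together have capacity at most 4+3+3+2 = 12 < 13 slots, so 4 can never suffice.
Yoon, Gallo, Lindqvist, Jules, and Watson alone can cover everything: Jul 4→Gallo, Jul 5→Lindqvist+Watson, Jul 6→Yoon+Jules, Jul 7→Jules, Jul 8→Yoon+Gallo, Jul 9→Gallo, Jul 10→Gallo, Jul 11→Lindqvist+Jules, Jul 12→Yoon.

5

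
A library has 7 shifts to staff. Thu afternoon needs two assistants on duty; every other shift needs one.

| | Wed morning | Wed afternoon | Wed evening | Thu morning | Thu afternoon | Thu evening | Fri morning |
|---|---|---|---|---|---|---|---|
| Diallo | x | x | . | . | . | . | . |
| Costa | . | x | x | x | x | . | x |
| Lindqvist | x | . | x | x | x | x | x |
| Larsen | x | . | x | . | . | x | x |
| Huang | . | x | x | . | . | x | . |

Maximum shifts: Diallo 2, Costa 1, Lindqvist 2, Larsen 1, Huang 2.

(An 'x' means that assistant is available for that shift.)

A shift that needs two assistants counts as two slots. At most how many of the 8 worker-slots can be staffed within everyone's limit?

Total capacity across all assistants is 2+1+2+1+2 = 8, and 8 slots are needed, so at most 8 can be filled.
An assignment achieving 8: Wed morning→Diallo, Wed afternoon→Diallo, Wed evening→Huang, Thu morning→Lindqvist, Thu afternoon→Costa+Lindqvist, Thu evening→Huang, Fri morning→Larsen.
Loads: Diallo 2/2, Costa 1/1, Lindqvist 2/2, Larsen 1/1, Huang 2/2.

8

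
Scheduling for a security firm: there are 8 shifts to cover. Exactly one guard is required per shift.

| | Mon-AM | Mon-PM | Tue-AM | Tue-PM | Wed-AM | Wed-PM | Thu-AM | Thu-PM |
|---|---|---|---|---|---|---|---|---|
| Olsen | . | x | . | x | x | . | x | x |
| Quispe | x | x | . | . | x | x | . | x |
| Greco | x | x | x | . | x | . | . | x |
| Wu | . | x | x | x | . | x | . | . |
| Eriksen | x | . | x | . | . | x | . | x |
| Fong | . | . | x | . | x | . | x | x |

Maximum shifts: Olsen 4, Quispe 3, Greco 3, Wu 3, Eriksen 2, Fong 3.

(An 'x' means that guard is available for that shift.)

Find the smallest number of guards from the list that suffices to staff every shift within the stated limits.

8 slots to fill and no one can take more than 4, so at least ⌈8/4⌉ = 2 guards are needed.
Any 2 guards together have capacity at most 4+3 = 7 < 8 slots, so 2 can never suffice.
Olsen, Quispe, and Greco alone can cover everything: Mon-AM→Quispe, Mon-PM→Olsen, Tue-AM→Greco, Tue-PM→Olsen, Wed-AM→Olsen, Wed-PM→Quispe, Thu-AM→Olsen, Thu-PM→Quispe.

3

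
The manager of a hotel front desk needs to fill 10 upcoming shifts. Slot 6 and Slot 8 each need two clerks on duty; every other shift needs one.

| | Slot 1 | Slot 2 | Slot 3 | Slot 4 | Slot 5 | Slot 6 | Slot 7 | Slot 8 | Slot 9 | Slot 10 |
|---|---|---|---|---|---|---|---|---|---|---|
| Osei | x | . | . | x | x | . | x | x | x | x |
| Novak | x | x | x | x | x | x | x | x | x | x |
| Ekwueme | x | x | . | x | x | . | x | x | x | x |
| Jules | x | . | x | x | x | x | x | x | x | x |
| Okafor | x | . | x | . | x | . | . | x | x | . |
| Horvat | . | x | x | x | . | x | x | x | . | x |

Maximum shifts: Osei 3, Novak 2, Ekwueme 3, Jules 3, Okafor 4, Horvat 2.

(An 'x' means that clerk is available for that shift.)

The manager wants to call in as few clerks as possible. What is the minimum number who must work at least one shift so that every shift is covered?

12 slots to fill and no one can take more than 4, so at least ⌈12/4⌉ = 3 clerks are needed.
Any 3 clerks together have capacity at most 4+3+3 = 10 < 12 slots, so 3 can never suffice.
Osei, Novak, Jules, and Okafor alone can cover everything: Slot 1→Okafor, Slot 2→Novak, Slot 3→Jules, Slot 4→Osei, Slot 5→Okafor, Slot 6→Novak+Jules, Slot 7→Osei, Slot 8→Jules+Okafor, Slot 9→Okafor, Slot 10→Osei.

4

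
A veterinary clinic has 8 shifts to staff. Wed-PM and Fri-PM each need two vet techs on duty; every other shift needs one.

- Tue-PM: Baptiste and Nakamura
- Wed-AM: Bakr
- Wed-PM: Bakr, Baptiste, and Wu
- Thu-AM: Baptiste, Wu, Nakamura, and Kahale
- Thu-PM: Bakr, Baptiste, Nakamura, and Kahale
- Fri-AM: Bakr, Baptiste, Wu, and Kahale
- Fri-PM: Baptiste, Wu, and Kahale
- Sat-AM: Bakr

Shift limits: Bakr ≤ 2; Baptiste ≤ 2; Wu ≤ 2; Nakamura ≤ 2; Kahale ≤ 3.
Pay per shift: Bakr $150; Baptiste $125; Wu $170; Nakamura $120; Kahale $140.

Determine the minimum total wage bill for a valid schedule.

$1380

Wed-AM can only be covered by Bakr, so that assignment is forced.
Sat-AM can only be covered by Bakr, so that assignment is forced.
Picking the cheapest available vet tech for each shift independently would cost $1325, but that ignores the shift limits.
An optimal schedule: Tue-PM→Nakamura, Wed-AM→Bakr, Wed-PM→Baptiste+Wu, Thu-AM→Nakamura, Thu-PM→Kahale, Fri-AM→Kahale, Fri-PM→Baptiste+Kahale, Sat-AM→Bakr.
Total: 120 + 150 + 125 + 170 + 120 + 140 + 140 + 125 + 140 + 150 = $1380.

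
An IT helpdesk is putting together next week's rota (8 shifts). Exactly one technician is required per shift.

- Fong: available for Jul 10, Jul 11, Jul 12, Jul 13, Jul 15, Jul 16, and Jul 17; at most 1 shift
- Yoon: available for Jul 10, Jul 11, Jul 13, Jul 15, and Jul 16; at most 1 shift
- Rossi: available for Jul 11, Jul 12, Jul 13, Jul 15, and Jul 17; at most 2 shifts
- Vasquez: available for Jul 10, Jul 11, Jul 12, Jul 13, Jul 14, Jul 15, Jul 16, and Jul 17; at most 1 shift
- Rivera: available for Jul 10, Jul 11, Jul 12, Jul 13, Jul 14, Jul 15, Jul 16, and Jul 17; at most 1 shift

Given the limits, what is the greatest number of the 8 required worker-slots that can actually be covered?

Total capacity across all technicians is 1+1+2+1+1 = 6, and 8 slots are needed, so at most 6 can be filled.
An assignment achieving 6: Jul 10→Fong, Jul 11→Rivera, Jul 12→Rossi, Jul 14→Vasquez, Jul 16→Yoon, Jul 17→Rossi.
Loads: Fong 1/1, Yoon 1/1, Rossi 2/2, Vasquez 1/1, Rivera 1/1.

6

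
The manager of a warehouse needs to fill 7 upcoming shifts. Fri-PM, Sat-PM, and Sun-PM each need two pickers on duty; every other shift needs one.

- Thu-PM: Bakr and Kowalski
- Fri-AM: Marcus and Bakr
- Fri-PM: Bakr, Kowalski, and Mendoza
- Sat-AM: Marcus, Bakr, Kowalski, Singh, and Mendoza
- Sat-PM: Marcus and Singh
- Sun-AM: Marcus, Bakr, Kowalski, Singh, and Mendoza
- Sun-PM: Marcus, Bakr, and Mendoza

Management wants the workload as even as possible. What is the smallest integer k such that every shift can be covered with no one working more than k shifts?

With 5 pickers and 10 worker-slots to fill, someone must work at least ⌈10/5⌉ = 2 shifts, so k ≥ 2.
k = 2 works: Thu-PM→Bakr, Fri-AM→Marcus, Fri-PM→Kowalski+Mendoza, Sat-AM→Kowalski, Sat-PM→Marcus+Singh, Sun-AM→Singh, Sun-PM→Bakr+Mendoza.
Loads: Marcus 2, Bakr 2, Kowalski 2, Singh 2, Mendoza 2 — all ≤ 2.

2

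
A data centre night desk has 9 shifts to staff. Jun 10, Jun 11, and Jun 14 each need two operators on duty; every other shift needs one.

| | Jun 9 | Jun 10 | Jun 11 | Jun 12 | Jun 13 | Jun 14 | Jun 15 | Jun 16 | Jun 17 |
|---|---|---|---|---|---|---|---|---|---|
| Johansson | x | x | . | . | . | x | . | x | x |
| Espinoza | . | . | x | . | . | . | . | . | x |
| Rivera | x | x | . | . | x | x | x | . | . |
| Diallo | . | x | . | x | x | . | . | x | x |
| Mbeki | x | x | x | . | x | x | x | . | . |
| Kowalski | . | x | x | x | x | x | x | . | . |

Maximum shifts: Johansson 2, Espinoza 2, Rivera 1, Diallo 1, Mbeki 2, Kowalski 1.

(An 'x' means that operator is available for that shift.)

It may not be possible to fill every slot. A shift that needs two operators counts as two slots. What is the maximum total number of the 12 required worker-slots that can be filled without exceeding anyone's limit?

Total capacity across all operators is 2+2+1+1+2+1 = 9, and 12 slots are needed, so at most 9 can be filled.
An assignment achieving 9: Jun 9→Johansson, Jun 11→Espinoza+Mbeki, Jun 12→Diallo, Jun 13→Mbeki, Jun 14→Kowalski, Jun 15→Rivera, Jun 16→Johansson, Jun 17→Espinoza.
Loads: Johansson 2/2, Espinoza 2/2, Rivera 1/1, Diallo 1/1, Mbeki 2/2, Kowalski 1/1.

9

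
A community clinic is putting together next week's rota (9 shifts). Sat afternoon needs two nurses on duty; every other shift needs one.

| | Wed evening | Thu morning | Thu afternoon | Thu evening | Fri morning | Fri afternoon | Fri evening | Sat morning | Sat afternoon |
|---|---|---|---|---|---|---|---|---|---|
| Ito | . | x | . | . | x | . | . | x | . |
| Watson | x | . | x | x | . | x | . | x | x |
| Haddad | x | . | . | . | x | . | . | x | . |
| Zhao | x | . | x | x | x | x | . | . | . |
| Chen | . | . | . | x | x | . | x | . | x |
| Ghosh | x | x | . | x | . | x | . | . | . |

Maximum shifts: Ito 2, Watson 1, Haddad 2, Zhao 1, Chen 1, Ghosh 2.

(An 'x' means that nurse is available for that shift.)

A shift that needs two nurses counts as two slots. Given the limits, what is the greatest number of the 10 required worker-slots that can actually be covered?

Total capacity across all nurses is 2+1+2+1+1+2 = 9, and 10 slots are needed, so at most 9 can be filled.
An assignment achieving 9: Wed evening→Haddad, Thu morning→Ito, Thu afternoon→Zhao, Thu evening→Ghosh, Fri morning→Haddad, Fri afternoon→Ghosh, Fri evening→Chen, Sat morning→Ito, Sat afternoon→Watson.
Loads: Ito 2/2, Watson 1/1, Haddad 2/2, Zhao 1/1, Chen 1/1, Ghosh 2/2.

9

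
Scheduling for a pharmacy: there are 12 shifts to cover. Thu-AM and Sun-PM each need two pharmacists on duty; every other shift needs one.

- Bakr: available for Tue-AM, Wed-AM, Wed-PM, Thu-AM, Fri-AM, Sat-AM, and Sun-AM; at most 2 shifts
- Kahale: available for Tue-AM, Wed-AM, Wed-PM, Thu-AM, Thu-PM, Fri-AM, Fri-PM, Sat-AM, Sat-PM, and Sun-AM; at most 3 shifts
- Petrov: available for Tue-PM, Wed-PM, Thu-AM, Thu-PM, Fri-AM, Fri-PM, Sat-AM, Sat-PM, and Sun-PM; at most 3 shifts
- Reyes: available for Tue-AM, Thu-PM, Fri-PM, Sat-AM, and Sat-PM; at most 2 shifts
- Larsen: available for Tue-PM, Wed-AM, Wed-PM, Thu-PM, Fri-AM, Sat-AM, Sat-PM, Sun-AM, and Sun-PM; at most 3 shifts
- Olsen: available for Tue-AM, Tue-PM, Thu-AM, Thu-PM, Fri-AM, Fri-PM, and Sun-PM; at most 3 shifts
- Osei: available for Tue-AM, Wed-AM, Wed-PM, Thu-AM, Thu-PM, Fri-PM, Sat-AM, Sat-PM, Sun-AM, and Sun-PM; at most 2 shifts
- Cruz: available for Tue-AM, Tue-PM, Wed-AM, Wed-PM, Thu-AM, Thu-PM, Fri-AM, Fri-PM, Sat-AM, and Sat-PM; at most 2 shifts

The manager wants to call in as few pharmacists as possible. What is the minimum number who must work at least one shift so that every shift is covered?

5

14 slots to fill and no one can take more than 3, so at least ⌈14/3⌉ = 5 pharmacists are needed.
Bakr, Kahale, Petrov, Larsen, and Olsen alone can cover everything: Tue-AM→Bakr, Tue-PM→Petrov, Wed-AM→Bakr, Wed-PM→Larsen, Thu-AM→Petrov+Olsen, Thu-PM→Olsen, Fri-AM→Olsen, Fri-PM→Kahale, Sat-AM→Larsen, Sat-PM→Kahale, Sun-AM→Kahale, Sun-PM→Petrov+Larsen.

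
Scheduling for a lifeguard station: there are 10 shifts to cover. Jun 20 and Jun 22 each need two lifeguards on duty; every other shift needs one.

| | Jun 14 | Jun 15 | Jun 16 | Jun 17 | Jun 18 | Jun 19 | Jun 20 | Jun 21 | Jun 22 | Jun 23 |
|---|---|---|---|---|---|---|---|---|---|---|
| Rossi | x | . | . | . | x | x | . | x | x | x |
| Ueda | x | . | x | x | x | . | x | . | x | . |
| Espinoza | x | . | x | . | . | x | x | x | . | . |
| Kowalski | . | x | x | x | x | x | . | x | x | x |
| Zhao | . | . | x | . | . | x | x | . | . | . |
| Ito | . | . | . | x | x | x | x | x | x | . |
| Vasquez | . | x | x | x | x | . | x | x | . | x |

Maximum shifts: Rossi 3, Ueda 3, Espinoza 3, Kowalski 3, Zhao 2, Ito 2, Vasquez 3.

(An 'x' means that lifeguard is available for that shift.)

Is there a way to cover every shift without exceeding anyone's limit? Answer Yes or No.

One valid schedule: Jun 14→Rossi, Jun 15→Kowalski, Jun 16→Ueda, Jun 17→Ueda, Jun 18→Rossi, Jun 19→Espinoza, Jun 20→Espinoza+Zhao, Jun 21→Espinoza, Jun 22→Ueda+Kowalski, Jun 23→Rossi.
Loads: Rossi 3/3, Ueda 3/3, Espinoza 3/3, Kowalski 2/3, Zhao 1/2, Ito 0/2, Vasquez 0/3 — all within limits.

Yes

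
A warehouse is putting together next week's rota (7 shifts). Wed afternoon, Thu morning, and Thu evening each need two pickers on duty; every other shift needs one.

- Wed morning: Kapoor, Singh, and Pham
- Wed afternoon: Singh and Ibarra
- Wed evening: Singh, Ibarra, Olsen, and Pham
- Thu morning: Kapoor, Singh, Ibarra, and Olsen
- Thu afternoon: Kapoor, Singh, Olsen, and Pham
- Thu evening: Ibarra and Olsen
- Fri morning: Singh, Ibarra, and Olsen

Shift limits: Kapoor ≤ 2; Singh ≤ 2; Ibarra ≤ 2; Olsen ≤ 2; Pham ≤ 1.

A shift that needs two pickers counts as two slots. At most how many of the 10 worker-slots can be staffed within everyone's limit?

Total capacity across all pickers is 2+2+2+2+1 = 9, and 10 slots are needed, so at most 9 can be filled.
An assignment achieving 9: Wed morning→Kapoor, Wed afternoon→Singh+Ibarra, Wed evening→Olsen, Thu morning→Kapoor, Thu afternoon→Pham, Thu evening→Ibarra+Olsen, Fri morning→Singh.
Loads: Kapoor 2/2, Singh 2/2, Ibarra 2/2, Olsen 2/2, Pham 1/1.

9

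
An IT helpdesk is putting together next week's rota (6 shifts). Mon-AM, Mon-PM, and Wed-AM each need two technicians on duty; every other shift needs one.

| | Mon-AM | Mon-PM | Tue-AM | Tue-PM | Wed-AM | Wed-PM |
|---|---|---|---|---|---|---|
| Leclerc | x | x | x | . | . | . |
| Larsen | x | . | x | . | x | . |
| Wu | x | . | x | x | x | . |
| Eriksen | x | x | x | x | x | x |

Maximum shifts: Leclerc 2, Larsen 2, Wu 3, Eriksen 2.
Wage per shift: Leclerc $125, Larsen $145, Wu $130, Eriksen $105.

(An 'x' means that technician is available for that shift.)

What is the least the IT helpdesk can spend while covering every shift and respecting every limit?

$1140

Mon-PM can only be covered by Leclerc and Eriksen, so that assignment is forced.
Wed-PM can only be covered by Eriksen, so that assignment is forced.
Picking the cheapest available technician for each shift independently would cost $1010, but that ignores the shift limits.
An optimal schedule: Mon-AM→Larsen+Wu, Mon-PM→Leclerc+Eriksen, Tue-AM→Leclerc, Tue-PM→Wu, Wed-AM→Larsen+Wu, Wed-PM→Eriksen.
Total: 145 + 130 + 125 + 105 + 125 + 130 + 145 + 130 + 105 = $1140.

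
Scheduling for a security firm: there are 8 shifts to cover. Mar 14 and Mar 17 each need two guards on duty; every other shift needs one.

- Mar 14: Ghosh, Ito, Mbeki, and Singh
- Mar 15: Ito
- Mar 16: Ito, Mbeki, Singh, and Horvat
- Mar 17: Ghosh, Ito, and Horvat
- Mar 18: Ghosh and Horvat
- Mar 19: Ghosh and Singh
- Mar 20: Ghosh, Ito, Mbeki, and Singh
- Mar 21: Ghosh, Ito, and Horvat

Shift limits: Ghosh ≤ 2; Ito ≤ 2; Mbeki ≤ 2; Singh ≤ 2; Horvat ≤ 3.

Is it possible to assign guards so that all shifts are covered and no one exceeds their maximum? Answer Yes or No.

Mar 15 can only be covered by Ito, so that assignment is forced.
One valid schedule: Mar 14→Mbeki+Singh, Mar 15→Ito, Mar 16→Mbeki, Mar 17→Ito+Horvat, Mar 18→Ghosh, Mar 19→Ghosh, Mar 20→Singh, Mar 21→Horvat.
Loads: Ghosh 2/2, Ito 2/2, Mbeki 2/2, Singh 2/2, Horvat 2/3 — all within limits.

Yes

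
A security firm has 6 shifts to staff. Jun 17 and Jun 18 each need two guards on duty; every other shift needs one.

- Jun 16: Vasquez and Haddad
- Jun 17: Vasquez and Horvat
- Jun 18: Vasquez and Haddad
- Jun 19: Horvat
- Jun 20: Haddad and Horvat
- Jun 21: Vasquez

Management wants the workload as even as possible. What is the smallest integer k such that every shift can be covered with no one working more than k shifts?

3

With 3 guards and 8 worker-slots to fill, someone must work at least ⌈8/3⌉ = 3 shifts, so k ≥ 3.
k = 3 works: Jun 16→Haddad, Jun 17→Vasquez+Horvat, Jun 18→Vasquez+Haddad, Jun 19→Horvat, Jun 20→Haddad, Jun 21→Vasquez.
Loads: Vasquez 3, Haddad 3, Horvat 2 — all ≤ 3.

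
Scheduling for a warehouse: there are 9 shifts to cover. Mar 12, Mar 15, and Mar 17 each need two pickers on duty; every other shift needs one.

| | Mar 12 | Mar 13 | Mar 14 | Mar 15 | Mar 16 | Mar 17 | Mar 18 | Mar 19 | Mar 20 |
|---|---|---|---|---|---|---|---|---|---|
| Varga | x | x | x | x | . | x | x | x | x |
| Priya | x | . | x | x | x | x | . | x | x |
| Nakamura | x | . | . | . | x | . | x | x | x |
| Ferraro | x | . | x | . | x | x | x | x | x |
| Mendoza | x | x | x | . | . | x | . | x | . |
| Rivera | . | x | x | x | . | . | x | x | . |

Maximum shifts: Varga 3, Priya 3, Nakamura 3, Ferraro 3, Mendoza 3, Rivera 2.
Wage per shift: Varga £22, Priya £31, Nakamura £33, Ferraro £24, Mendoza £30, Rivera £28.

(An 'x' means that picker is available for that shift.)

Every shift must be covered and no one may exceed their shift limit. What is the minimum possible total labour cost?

Picking the cheapest available picker for each shift independently would cost £276, but that ignores the shift limits.
An optimal schedule: Mar 12→Mendoza+Priya, Mar 13→Varga, Mar 14→Rivera, Mar 15→Varga+Rivera, Mar 16→Ferraro, Mar 17→Ferraro+Mendoza, Mar 18→Varga, Mar 19→Mendoza, Mar 20→Ferraro.
Total: 30 + 31 + 22 + 28 + 22 + 28 + 24 + 24 + 30 + 22 + 30 + 24 = £315.

£315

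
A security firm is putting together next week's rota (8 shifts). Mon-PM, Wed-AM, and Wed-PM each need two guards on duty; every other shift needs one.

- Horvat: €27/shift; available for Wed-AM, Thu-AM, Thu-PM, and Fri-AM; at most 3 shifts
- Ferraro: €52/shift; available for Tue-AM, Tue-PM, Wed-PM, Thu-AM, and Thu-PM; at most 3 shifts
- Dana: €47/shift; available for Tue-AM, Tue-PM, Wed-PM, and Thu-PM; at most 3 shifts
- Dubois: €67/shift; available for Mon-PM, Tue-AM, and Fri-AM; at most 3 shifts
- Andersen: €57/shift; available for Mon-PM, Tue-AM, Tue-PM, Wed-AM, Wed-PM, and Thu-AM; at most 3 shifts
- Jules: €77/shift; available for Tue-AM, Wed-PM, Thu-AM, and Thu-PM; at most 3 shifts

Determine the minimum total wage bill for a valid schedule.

€507

Mon-PM can only be covered by Dubois and Andersen, so that assignment is forced.
Wed-AM can only be covered by Horvat and Andersen, so that assignment is forced.
Picking the cheapest available guard for each shift independently would cost €482, but that ignores the shift limits.
An optimal schedule: Mon-PM→Andersen+Dubois, Tue-AM→Ferraro, Tue-PM→Dana, Wed-AM→Horvat+Andersen, Wed-PM→Dana+Ferraro, Thu-AM→Horvat, Thu-PM→Dana, Fri-AM→Horvat.
Total: 57 + 67 + 52 + 47 + 27 + 57 + 47 + 52 + 27 + 47 + 27 = €507.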